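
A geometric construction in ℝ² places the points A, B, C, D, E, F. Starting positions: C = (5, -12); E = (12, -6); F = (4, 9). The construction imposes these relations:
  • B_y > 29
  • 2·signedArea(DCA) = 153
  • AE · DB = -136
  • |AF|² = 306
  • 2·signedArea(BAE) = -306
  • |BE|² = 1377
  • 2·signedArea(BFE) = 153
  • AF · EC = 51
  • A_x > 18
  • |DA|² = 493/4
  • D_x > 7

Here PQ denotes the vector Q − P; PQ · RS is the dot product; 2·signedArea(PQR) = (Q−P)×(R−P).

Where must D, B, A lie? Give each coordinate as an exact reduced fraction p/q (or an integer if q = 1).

A = (19, 0)
B = (3, 30)
D = (8, 3/2)

1. B_x = 3  [line 15·x + 8·y + -285 = 0 ∩ |BE|² = 1377]
2. B_y = 30  [line 15·x + 8·y + -285 = 0 ∩ |BE|² = 1377]
   → B = (3, 30)
3. A_x = 19  [2·signedArea(BAE) = -306 ∩ AF · EC = 51]
4. A_y = 0  [2·signedArea(BAE) = -306 ∩ AF · EC = 51]
   → A = (19, 0)
5. D_x = 8  [2·signedArea(DCA) = 153 ∩ AE · DB = -136]
6. D_y = 3/2  [2·signedArea(DCA) = 153 ∩ AE · DB = -136]
   → D = (8, 3/2)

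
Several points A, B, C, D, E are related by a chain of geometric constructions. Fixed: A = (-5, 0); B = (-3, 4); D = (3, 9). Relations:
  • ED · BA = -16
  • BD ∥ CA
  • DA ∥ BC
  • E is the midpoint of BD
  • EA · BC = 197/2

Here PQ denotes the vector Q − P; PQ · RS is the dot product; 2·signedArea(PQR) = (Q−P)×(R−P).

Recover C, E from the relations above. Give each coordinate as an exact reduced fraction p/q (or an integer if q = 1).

C = (-11, -5)
E = (0, 13/2)

1. C_x = -11  [BD ∥ CA ∩ DA ∥ BC]
2. C_y = -5  [BD ∥ CA ∩ DA ∥ BC]
   → C = (-11, -5)
3. E_x = 0  [E is the midpoint of BD]
4. E_y = 13/2  [E is the midpoint of BD]
   → E = (0, 13/2)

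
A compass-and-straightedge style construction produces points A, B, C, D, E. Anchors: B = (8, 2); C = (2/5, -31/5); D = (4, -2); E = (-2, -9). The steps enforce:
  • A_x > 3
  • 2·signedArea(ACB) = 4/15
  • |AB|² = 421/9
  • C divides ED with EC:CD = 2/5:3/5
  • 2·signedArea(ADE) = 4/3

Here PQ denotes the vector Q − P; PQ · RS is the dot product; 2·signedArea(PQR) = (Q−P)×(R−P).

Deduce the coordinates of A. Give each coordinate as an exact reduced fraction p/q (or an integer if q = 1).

A = (10/3, -3)

1. A_x = 10/3  [2·signedArea(ACB) = 4/15 ∩ 2·signedArea(ADE) = 4/3]
2. A_y = -3  [2·signedArea(ACB) = 4/15 ∩ 2·signedArea(ADE) = 4/3]
   → A = (10/3, -3)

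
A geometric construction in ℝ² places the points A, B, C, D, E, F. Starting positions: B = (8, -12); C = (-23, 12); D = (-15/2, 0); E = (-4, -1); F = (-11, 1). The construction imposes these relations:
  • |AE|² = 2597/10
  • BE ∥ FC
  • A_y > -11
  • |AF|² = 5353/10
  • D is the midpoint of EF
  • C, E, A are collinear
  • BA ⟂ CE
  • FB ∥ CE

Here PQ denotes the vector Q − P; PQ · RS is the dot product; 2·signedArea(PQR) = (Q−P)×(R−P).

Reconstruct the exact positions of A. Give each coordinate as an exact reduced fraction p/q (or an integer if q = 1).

1. A_x = 93/10  [C, E, A are collinear ∩ BA ⟂ CE]
2. A_y = -101/10  [C, E, A are collinear ∩ BA ⟂ CE]
   → A = (93/10, -101/10)

A = (93/10, -101/10)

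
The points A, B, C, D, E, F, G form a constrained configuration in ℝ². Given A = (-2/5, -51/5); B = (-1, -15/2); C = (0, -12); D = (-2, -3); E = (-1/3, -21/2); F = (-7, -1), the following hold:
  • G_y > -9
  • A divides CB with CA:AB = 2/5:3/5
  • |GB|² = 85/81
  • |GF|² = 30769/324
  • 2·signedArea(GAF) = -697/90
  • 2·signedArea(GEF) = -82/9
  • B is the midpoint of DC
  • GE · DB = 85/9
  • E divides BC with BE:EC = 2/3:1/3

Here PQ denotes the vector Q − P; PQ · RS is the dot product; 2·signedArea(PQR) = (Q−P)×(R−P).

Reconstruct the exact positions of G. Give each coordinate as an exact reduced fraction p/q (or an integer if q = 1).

G = (-7/9, -17/2)

1. G_x = -7/9  [GE · DB = 85/9 ∩ 2·signedArea(GAF) = -697/90]
2. G_y = -17/2  [GE · DB = 85/9 ∩ 2·signedArea(GAF) = -697/90]
   → G = (-7/9, -17/2)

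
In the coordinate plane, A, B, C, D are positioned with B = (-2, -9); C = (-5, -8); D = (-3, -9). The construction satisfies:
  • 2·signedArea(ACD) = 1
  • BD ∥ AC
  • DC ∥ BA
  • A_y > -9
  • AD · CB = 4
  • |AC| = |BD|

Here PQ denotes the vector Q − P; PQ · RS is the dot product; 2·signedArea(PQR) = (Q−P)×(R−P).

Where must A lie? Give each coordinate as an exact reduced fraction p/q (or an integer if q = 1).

1. A_x = -4  [BD ∥ AC ∩ DC ∥ BA]
2. A_y = -8  [BD ∥ AC ∩ DC ∥ BA]
   → A = (-4, -8)

A = (-4, -8)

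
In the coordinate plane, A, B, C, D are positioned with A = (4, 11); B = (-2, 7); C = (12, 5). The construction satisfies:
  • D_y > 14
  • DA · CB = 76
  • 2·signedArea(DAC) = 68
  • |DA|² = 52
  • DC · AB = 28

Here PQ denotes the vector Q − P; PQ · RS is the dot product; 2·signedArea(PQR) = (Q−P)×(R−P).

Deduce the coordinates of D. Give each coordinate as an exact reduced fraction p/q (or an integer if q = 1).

1. D_x = 10  [2·signedArea(DAC) = 68 ∩ DC · AB = 28]
2. D_y = 15  [2·signedArea(DAC) = 68 ∩ DC · AB = 28]
   → D = (10, 15)

D = (10, 15)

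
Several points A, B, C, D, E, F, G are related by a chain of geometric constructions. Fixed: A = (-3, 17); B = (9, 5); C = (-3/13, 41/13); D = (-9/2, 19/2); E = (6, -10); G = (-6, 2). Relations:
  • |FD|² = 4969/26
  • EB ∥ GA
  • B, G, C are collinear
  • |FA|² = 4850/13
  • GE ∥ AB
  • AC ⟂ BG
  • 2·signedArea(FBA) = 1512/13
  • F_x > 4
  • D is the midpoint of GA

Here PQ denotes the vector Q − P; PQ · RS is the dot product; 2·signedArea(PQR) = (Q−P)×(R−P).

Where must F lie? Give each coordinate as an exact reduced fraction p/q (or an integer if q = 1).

1. F_x = 64/13  [line -12·x + -12·y + 672/13 = 0 ∩ |FD|² = 4969/26]
2. F_y = -8/13  [line -12·x + -12·y + 672/13 = 0 ∩ |FD|² = 4969/26]
   → F = (64/13, -8/13)

F = (64/13, -8/13)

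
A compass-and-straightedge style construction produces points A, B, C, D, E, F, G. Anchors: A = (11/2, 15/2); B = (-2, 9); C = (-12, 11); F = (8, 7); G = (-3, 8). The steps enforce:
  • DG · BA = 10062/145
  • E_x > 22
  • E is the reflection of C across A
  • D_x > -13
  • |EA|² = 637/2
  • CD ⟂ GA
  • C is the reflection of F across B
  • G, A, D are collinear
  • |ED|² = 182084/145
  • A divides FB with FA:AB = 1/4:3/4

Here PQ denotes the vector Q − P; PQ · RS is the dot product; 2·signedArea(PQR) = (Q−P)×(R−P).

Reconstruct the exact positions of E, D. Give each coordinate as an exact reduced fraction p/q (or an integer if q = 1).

1. E_x = 23  [E is the reflection of C across A]
2. E_y = 4  [E is the reflection of C across A]
   → E = (23, 4)
3. D_x = -1761/145  [G, A, D are collinear ∩ CD ⟂ GA]
4. D_y = 1238/145  [G, A, D are collinear ∩ CD ⟂ GA]
   → D = (-1761/145, 1238/145)

D = (-1761/145, 1238/145)
E = (23, 4)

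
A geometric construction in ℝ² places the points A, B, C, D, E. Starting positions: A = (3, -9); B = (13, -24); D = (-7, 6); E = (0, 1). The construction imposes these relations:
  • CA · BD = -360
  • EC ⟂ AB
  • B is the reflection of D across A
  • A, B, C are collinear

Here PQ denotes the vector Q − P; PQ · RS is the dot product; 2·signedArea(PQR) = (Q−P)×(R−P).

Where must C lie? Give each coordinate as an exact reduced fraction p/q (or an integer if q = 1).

1. C_x = -33/13  [A, B, C are collinear ∩ EC ⟂ AB]
2. C_y = -9/13  [A, B, C are collinear ∩ EC ⟂ AB]
   → C = (-33/13, -9/13)

C = (-33/13, -9/13)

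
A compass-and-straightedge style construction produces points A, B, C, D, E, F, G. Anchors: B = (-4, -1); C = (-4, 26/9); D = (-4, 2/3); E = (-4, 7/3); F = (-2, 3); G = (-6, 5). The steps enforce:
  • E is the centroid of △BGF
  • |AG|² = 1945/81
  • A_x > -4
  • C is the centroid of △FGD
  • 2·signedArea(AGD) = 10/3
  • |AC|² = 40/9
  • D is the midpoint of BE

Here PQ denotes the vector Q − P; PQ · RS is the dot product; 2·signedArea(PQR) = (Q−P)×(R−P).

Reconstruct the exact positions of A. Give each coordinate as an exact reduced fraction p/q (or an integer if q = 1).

1. A_x = -10/3  [line 13/3·x + 2·y + 38/3 = 0 ∩ |AG|² = 1945/81]
2. A_y = 8/9  [line 13/3·x + 2·y + 38/3 = 0 ∩ |AG|² = 1945/81]
   → A = (-10/3, 8/9)

A = (-10/3, 8/9)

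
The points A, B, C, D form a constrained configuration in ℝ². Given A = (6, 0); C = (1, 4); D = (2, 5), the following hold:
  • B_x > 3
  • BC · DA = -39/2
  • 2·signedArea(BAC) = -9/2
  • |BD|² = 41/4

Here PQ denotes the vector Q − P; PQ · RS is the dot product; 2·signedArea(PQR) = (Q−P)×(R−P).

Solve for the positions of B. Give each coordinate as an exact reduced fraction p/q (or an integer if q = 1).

1. B_x = 4  [2·signedArea(BAC) = -9/2 ∩ BC · DA = -39/2]
2. B_y = 5/2  [2·signedArea(BAC) = -9/2 ∩ BC · DA = -39/2]
   → B = (4, 5/2)

B = (4, 5/2)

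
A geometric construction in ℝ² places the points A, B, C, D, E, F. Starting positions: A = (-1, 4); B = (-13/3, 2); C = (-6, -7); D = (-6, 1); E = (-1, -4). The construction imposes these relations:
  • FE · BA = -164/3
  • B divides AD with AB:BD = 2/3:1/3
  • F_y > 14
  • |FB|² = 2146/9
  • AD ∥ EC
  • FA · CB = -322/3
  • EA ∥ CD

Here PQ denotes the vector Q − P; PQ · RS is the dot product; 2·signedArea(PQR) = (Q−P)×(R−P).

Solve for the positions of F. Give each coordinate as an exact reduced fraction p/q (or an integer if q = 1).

1. F_x = 4  [FA · CB = -322/3 ∩ FE · BA = -164/3]
2. F_y = 15  [FA · CB = -322/3 ∩ FE · BA = -164/3]
   → F = (4, 15)

F = (4, 15)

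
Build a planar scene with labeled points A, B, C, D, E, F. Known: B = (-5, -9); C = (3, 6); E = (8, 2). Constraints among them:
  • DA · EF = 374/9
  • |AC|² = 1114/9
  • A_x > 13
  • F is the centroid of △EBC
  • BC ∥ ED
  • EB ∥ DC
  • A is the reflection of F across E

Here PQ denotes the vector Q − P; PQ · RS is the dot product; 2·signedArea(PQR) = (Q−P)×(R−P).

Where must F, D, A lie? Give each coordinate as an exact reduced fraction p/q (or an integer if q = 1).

1. F_x = 2  [F is the centroid of △EBC]
2. F_y = -1/3  [F is the centroid of △EBC]
   → F = (2, -1/3)
3. D_x = 16  [EB ∥ DC ∩ BC ∥ ED]
4. D_y = 17  [EB ∥ DC ∩ BC ∥ ED]
   → D = (16, 17)
5. A_x = 14  [A is the reflection of F across E]
6. A_y = 13/3  [A is the reflection of F across E]
   → A = (14, 13/3)

A = (14, 13/3)
D = (16, 17)
F = (2, -1/3)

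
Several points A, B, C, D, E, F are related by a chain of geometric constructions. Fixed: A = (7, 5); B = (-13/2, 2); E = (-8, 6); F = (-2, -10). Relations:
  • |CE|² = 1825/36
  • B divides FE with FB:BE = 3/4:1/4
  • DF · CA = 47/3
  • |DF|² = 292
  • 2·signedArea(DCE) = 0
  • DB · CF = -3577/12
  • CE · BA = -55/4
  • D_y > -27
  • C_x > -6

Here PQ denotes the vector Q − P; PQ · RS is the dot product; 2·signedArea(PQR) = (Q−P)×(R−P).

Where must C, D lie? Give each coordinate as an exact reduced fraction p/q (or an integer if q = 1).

C = (-11/2, -2/3)
D = (4, -26)

1. C_x = -11/2  [line -27/2·x + -3·y + -305/4 = 0 ∩ |CE|² = 1825/36]
2. C_y = -2/3  [line -27/2·x + -3·y + -305/4 = 0 ∩ |CE|² = 1825/36]
   → C = (-11/2, -2/3)
3. D_x = 4  [2·signedArea(DCE) = 0 ∩ DF · CA = 47/3]
4. D_y = -26  [2·signedArea(DCE) = 0 ∩ DF · CA = 47/3]
   → D = (4, -26)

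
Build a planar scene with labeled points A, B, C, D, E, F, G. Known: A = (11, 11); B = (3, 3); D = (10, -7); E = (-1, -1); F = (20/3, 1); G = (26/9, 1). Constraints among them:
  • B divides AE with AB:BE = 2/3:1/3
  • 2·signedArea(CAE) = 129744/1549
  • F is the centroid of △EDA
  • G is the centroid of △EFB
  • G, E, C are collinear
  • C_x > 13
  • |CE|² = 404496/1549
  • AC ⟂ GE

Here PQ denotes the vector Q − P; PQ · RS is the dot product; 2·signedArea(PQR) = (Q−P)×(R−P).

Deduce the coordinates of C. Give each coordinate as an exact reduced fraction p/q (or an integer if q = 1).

C = (20711/1549, 9899/1549)

1. C_x = 20711/1549  [G, E, C are collinear ∩ AC ⟂ GE]
2. C_y = 9899/1549  [G, E, C are collinear ∩ AC ⟂ GE]
   → C = (20711/1549, 9899/1549)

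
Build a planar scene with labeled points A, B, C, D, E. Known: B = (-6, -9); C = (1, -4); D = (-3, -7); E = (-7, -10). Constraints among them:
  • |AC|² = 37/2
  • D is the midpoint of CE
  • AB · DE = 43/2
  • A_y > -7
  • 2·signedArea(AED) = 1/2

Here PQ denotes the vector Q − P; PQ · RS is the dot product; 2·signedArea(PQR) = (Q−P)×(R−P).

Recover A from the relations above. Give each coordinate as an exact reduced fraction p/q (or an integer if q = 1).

1. A_x = -5/2  [2·signedArea(AED) = 1/2 ∩ AB · DE = 43/2]
2. A_y = -13/2  [2·signedArea(AED) = 1/2 ∩ AB · DE = 43/2]
   → A = (-5/2, -13/2)

A = (-5/2, -13/2)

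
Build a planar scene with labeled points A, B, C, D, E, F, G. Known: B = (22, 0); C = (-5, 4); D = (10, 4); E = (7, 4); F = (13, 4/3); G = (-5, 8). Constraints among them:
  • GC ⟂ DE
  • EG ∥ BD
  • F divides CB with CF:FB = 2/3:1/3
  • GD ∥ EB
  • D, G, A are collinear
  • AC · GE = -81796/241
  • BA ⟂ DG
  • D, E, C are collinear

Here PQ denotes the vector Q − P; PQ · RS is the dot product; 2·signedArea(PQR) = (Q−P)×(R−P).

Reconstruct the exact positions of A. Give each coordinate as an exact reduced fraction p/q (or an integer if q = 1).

1. A_x = 5350/241  [D, G, A are collinear ∩ BA ⟂ DG]
2. A_y = 180/241  [D, G, A are collinear ∩ BA ⟂ DG]
   → A = (5350/241, 180/241)

A = (5350/241, 180/241)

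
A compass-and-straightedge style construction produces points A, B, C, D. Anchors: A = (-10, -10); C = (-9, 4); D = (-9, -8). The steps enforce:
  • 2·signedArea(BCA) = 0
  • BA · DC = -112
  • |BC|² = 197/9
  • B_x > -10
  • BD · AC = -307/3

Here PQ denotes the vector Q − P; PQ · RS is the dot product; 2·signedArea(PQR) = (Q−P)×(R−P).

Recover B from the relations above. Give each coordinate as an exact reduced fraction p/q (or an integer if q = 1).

1. B_x = -28/3  [2·signedArea(BCA) = 0 ∩ BD · AC = -307/3]
2. B_y = -2/3  [2·signedArea(BCA) = 0 ∩ BD · AC = -307/3]
   → B = (-28/3, -2/3)

B = (-28/3, -2/3)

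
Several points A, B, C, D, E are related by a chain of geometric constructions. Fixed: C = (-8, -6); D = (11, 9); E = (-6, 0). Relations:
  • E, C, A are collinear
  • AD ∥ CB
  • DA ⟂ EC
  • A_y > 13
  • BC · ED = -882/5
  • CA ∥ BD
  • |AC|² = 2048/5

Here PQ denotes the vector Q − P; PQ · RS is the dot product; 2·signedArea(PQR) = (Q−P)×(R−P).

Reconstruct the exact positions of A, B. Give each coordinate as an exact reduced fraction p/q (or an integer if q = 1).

1. A_x = -8/5  [E, C, A are collinear ∩ DA ⟂ EC]
2. A_y = 66/5  [E, C, A are collinear ∩ DA ⟂ EC]
   → A = (-8/5, 66/5)
3. B_x = 23/5  [CA ∥ BD ∩ AD ∥ CB]
4. B_y = -51/5  [CA ∥ BD ∩ AD ∥ CB]
   → B = (23/5, -51/5)

A = (-8/5, 66/5)
B = (23/5, -51/5)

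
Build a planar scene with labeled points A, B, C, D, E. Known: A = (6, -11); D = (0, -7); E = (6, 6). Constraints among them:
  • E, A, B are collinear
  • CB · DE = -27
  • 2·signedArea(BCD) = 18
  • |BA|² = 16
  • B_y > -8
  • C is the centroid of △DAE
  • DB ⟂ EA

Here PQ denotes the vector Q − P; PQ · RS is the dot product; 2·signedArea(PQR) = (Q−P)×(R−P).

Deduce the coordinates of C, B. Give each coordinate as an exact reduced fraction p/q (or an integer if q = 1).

1. C_x = 4  [C is the centroid of △DAE]
2. C_y = -4  [C is the centroid of △DAE]
   → C = (4, -4)
3. B_x = 6  [E, A, B are collinear ∩ DB ⟂ EA]
4. B_y = -7  [E, A, B are collinear ∩ DB ⟂ EA]
   → B = (6, -7)

B = (6, -7)
C = (4, -4)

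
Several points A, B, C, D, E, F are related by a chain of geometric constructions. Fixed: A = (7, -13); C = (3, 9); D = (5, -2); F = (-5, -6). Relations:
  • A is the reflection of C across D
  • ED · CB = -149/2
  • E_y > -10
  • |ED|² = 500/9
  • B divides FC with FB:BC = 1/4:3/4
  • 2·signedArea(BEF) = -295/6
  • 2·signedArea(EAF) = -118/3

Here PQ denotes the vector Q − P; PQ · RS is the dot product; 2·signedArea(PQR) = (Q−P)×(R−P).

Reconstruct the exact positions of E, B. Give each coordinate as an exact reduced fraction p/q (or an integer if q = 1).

1. B_x = -3  [B divides FC with FB:BC = 1/4:3/4]
2. B_y = -9/4  [B divides FC with FB:BC = 1/4:3/4]
   → B = (-3, -9/4)
3. E_x = 19/3  [2·signedArea(EAF) = -118/3 ∩ 2·signedArea(BEF) = -295/6]
4. E_y = -28/3  [2·signedArea(EAF) = -118/3 ∩ 2·signedArea(BEF) = -295/6]
   → E = (19/3, -28/3)

B = (-3, -9/4)
E = (19/3, -28/3)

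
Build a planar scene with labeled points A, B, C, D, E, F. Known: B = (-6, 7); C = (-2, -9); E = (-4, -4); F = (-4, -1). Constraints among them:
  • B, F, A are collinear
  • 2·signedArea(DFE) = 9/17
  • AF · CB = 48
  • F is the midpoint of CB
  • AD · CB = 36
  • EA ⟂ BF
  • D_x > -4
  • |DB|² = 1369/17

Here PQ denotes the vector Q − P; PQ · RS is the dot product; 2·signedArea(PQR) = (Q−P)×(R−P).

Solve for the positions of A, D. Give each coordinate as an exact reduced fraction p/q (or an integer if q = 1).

1. A_x = -56/17  [B, F, A are collinear ∩ EA ⟂ BF]
2. A_y = -65/17  [B, F, A are collinear ∩ EA ⟂ BF]
   → A = (-56/17, -65/17)
3. D_x = -65/17  [2·signedArea(DFE) = 9/17 ∩ AD · CB = 36]
4. D_y = -29/17  [2·signedArea(DFE) = 9/17 ∩ AD · CB = 36]
   → D = (-65/17, -29/17)

A = (-56/17, -65/17)
D = (-65/17, -29/17)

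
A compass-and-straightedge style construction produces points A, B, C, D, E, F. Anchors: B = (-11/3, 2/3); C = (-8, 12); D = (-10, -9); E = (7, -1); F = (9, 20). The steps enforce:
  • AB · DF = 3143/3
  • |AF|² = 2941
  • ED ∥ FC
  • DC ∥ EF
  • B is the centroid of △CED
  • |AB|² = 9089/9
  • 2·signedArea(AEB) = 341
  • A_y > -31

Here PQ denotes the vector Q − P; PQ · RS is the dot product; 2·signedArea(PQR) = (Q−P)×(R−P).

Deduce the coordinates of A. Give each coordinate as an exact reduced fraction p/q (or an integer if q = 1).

A = (-12, -30)

1. A_x = -12  [2·signedArea(AEB) = 341 ∩ AB · DF = 3143/3]
2. A_y = -30  [2·signedArea(AEB) = 341 ∩ AB · DF = 3143/3]
   → A = (-12, -30)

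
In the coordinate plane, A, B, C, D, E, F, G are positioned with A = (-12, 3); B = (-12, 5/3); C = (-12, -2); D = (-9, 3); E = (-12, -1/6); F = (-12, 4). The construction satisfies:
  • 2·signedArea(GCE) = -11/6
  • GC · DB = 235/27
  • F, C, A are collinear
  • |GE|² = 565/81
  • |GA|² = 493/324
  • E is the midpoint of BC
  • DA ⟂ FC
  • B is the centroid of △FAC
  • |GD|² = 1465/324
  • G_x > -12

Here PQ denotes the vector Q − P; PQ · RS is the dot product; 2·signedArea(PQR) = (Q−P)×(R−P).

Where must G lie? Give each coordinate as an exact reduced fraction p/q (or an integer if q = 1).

G = (-11, 41/18)

1. G_x = -11  [2·signedArea(GCE) = -11/6 ∩ GC · DB = 235/27]
2. G_y = 41/18  [2·signedArea(GCE) = -11/6 ∩ GC · DB = 235/27]
   → G = (-11, 41/18)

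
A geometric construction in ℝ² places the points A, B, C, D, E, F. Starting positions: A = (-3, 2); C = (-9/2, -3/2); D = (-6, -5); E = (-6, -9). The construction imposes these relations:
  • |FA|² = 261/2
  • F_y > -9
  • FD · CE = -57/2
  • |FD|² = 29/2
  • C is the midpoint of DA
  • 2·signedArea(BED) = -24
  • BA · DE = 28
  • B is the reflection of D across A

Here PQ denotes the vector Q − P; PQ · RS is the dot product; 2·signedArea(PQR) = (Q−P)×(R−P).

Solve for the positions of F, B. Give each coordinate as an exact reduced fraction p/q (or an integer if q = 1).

B = (0, 9)
F = (-15/2, -17/2)

1. F_x = -15/2  [line 3/2·x + 15/2·y + 75 = 0 ∩ |FA|² = 261/2]
2. F_y = -17/2  [line 3/2·x + 15/2·y + 75 = 0 ∩ |FA|² = 261/2]
   → F = (-15/2, -17/2)
3. B_x = 0  [B is the reflection of D across A]
4. B_y = 9  [B is the reflection of D across A]
   → B = (0, 9)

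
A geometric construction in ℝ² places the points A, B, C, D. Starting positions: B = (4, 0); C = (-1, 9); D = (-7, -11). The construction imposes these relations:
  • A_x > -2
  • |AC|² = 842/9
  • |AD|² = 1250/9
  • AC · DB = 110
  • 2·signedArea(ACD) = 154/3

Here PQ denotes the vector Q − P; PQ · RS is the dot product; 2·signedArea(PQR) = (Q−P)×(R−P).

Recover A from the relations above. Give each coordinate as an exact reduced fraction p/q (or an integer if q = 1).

1. A_x = -4/3  [AC · DB = 110 ∩ 2·signedArea(ACD) = 154/3]
2. A_y = -2/3  [AC · DB = 110 ∩ 2·signedArea(ACD) = 154/3]
   → A = (-4/3, -2/3)

A = (-4/3, -2/3)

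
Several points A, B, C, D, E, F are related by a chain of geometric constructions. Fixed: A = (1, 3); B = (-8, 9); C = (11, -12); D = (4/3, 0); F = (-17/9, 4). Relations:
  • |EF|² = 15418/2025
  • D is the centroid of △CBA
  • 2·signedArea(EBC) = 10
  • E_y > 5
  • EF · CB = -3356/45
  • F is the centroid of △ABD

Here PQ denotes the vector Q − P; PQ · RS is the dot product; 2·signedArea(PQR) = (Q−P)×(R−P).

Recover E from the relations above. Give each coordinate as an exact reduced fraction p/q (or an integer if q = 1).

E = (-64/15, 27/5)

1. E_x = -64/15  [2·signedArea(EBC) = 10 ∩ EF · CB = -3356/45]
2. E_y = 27/5  [2·signedArea(EBC) = 10 ∩ EF · CB = -3356/45]
   → E = (-64/15, 27/5)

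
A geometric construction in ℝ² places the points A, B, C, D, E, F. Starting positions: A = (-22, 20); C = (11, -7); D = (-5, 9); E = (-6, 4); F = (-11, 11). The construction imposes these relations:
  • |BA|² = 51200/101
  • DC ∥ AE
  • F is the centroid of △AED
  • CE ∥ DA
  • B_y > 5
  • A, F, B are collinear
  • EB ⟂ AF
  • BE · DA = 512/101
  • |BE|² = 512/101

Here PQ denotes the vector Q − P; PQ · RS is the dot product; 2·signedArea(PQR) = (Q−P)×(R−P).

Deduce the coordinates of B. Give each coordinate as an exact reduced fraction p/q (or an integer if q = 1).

1. B_x = -462/101  [A, F, B are collinear ∩ EB ⟂ AF]
2. B_y = 580/101  [A, F, B are collinear ∩ EB ⟂ AF]
   → B = (-462/101, 580/101)

B = (-462/101, 580/101)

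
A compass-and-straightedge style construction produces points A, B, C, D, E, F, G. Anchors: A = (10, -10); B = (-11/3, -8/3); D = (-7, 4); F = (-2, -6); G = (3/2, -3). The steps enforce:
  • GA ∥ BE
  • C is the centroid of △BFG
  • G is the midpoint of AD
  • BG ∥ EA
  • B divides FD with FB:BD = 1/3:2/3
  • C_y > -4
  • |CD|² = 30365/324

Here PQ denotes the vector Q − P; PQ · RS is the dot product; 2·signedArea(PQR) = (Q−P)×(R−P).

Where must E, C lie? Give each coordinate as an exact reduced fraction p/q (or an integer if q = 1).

C = (-25/18, -35/9)
E = (29/6, -29/3)

1. E_x = 29/6  [BG ∥ EA ∩ GA ∥ BE]
2. E_y = -29/3  [BG ∥ EA ∩ GA ∥ BE]
   → E = (29/6, -29/3)
3. C_x = -25/18  [C is the centroid of △BFG]
4. C_y = -35/9  [C is the centroid of △BFG]
   → C = (-25/18, -35/9)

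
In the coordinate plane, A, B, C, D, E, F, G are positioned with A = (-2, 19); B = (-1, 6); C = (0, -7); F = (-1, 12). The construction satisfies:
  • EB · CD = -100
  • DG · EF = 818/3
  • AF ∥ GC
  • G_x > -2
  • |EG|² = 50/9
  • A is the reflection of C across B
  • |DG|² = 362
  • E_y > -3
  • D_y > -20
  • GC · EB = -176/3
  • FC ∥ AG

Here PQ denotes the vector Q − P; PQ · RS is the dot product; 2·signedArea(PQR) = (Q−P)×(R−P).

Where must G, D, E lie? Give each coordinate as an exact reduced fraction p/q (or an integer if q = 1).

D = (0, -19)
E = (-2/3, -7/3)
G = (-1, 0)

1. G_x = -1  [AF ∥ GC ∩ FC ∥ AG]
2. G_y = 0  [AF ∥ GC ∩ FC ∥ AG]
   → G = (-1, 0)
3. E_x = -2/3  [line -1·x + 7·y + 47/3 = 0 ∩ |EG|² = 50/9]
4. E_y = -7/3  [line -1·x + 7·y + 47/3 = 0 ∩ |EG|² = 50/9]
   → E = (-2/3, -7/3)
5. D_x = 0  [DG · EF = 818/3 ∩ EB · CD = -100]
6. D_y = -19  [DG · EF = 818/3 ∩ EB · CD = -100]
   → D = (0, -19)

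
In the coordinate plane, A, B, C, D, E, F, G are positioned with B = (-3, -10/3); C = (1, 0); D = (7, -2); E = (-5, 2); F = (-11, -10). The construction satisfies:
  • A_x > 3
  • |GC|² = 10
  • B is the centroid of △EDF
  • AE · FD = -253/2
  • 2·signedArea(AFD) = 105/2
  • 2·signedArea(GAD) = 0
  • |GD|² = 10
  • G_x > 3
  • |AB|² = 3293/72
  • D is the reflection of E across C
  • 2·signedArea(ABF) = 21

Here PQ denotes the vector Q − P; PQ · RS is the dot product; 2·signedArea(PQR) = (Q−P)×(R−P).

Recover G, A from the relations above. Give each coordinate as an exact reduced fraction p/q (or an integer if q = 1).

1. A_x = 13/4  [AE · FD = -253/2 ∩ 2·signedArea(AFD) = 105/2]
2. A_y = -3/4  [AE · FD = -253/2 ∩ 2·signedArea(AFD) = 105/2]
   → A = (13/4, -3/4)
3. G_x = 4  [line 5/4·x + 15/4·y + -5/4 = 0 ∩ |GC|² = 10]
4. G_y = -1  [line 5/4·x + 15/4·y + -5/4 = 0 ∩ |GC|² = 10]
   → G = (4, -1)

A = (13/4, -3/4)
G = (4, -1)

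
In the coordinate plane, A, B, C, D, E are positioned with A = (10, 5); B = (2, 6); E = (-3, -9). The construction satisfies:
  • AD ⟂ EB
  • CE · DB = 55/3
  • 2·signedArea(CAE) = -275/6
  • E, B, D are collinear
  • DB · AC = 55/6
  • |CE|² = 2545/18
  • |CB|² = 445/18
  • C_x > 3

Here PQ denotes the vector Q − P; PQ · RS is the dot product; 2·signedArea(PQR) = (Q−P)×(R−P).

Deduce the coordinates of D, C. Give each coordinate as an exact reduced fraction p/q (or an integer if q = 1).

C = (19/6, 7/6)
D = (5/2, 15/2)

1. D_x = 5/2  [E, B, D are collinear ∩ AD ⟂ EB]
2. D_y = 15/2  [E, B, D are collinear ∩ AD ⟂ EB]
   → D = (5/2, 15/2)
3. C_x = 19/6  [2·signedArea(CAE) = -275/6 ∩ DB · AC = 55/6]
4. C_y = 7/6  [2·signedArea(CAE) = -275/6 ∩ DB · AC = 55/6]
   → C = (19/6, 7/6)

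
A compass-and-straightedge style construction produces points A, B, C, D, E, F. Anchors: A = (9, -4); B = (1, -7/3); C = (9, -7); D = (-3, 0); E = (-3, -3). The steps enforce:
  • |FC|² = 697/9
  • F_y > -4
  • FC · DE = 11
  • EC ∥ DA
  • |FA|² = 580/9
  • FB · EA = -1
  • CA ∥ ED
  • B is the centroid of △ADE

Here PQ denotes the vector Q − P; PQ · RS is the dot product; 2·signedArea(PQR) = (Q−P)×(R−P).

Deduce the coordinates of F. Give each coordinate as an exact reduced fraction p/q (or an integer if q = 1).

F = (1, -10/3)

1. F_x = 1  [FB · EA = -1 ∩ FC · DE = 11]
2. F_y = -10/3  [FB · EA = -1 ∩ FC · DE = 11]
   → F = (1, -10/3)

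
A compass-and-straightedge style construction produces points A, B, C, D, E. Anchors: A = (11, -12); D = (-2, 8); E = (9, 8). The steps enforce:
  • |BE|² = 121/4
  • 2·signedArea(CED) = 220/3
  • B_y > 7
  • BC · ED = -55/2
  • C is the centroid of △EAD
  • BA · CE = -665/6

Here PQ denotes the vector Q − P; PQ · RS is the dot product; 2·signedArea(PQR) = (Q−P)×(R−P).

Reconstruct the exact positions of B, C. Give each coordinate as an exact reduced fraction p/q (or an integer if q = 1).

B = (7/2, 8)
C = (6, 4/3)

1. C_x = 6  [C is the centroid of △EAD]
2. C_y = 4/3  [C is the centroid of △EAD]
   → C = (6, 4/3)
3. B_x = 7/2  [BA · CE = -665/6 ∩ BC · ED = -55/2]
4. B_y = 8  [BA · CE = -665/6 ∩ BC · ED = -55/2]
   → B = (7/2, 8)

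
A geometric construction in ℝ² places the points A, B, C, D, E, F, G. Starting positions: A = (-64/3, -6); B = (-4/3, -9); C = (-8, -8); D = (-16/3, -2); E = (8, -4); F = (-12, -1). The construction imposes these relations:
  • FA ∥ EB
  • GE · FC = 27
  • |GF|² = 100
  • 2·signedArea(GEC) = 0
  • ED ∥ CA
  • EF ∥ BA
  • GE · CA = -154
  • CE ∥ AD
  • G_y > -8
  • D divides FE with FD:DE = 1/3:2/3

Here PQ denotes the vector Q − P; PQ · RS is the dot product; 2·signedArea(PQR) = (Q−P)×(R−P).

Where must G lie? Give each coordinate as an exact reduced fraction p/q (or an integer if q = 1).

G = (-4, -7)

1. G_x = -4  [2·signedArea(GEC) = 0 ∩ GE · CA = -154]
2. G_y = -7  [2·signedArea(GEC) = 0 ∩ GE · CA = -154]
   → G = (-4, -7)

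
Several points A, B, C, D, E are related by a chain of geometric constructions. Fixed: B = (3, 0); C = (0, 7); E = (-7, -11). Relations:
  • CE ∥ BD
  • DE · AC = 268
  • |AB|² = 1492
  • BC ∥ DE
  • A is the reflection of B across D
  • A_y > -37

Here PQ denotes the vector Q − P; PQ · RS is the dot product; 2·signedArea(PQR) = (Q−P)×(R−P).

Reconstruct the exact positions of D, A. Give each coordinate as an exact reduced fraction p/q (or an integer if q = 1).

A = (-11, -36)
D = (-4, -18)

1. D_x = -4  [BC ∥ DE ∩ CE ∥ BD]
2. D_y = -18  [BC ∥ DE ∩ CE ∥ BD]
   → D = (-4, -18)
3. A_x = -11  [A is the reflection of B across D]
4. A_y = -36  [A is the reflection of B across D]
   → A = (-11, -36)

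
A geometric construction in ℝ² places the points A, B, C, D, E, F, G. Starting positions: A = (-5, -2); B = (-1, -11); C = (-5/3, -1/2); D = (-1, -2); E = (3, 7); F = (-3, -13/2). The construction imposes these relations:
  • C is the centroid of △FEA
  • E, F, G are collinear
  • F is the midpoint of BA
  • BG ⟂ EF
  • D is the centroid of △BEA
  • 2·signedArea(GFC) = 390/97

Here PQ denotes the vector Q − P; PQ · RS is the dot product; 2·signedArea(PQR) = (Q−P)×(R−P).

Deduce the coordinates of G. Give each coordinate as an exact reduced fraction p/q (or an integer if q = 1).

1. G_x = -421/97  [E, F, G are collinear ∩ BG ⟂ EF]
2. G_y = -923/97  [E, F, G are collinear ∩ BG ⟂ EF]
   → G = (-421/97, -923/97)

G = (-421/97, -923/97)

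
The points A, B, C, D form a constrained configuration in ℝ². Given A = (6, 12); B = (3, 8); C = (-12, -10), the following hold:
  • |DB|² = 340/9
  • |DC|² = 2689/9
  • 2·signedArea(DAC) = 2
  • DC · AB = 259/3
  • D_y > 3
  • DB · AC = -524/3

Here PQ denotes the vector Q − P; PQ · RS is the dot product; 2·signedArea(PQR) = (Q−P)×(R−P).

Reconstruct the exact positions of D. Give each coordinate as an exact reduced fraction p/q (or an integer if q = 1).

D = (-1, 10/3)

1. D_x = -1  [DB · AC = -524/3 ∩ 2·signedArea(DAC) = 2]
2. D_y = 10/3  [DB · AC = -524/3 ∩ 2·signedArea(DAC) = 2]
   → D = (-1, 10/3)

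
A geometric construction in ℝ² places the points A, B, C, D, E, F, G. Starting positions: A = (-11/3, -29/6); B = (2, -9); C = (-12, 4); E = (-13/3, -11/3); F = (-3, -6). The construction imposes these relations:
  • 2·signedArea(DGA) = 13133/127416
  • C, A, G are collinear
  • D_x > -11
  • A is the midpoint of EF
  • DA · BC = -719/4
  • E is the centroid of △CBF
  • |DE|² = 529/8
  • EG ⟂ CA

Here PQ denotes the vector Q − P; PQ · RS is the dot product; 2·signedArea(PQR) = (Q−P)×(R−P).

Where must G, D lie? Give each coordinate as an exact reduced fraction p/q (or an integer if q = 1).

D = (-121/12, 25/12)
G = (-72674/15927, -61849/15927)

1. G_x = -72674/15927  [C, A, G are collinear ∩ EG ⟂ CA]
2. G_y = -61849/15927  [C, A, G are collinear ∩ EG ⟂ CA]
   → G = (-72674/15927, -61849/15927)
3. D_x = -121/12  [DA · BC = -719/4 ∩ 2·signedArea(DGA) = 13133/127416]
4. D_y = 25/12  [DA · BC = -719/4 ∩ 2·signedArea(DGA) = 13133/127416]
   → D = (-121/12, 25/12)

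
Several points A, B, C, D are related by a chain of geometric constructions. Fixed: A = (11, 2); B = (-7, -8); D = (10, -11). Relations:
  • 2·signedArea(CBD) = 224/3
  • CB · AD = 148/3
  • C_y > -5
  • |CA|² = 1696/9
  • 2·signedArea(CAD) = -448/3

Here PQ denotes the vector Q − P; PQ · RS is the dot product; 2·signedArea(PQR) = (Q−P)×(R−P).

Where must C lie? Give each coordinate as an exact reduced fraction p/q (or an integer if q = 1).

C = (-1, -14/3)

1. C_x = -1  [CB · AD = 148/3 ∩ 2·signedArea(CAD) = -448/3]
2. C_y = -14/3  [CB · AD = 148/3 ∩ 2·signedArea(CAD) = -448/3]
   → C = (-1, -14/3)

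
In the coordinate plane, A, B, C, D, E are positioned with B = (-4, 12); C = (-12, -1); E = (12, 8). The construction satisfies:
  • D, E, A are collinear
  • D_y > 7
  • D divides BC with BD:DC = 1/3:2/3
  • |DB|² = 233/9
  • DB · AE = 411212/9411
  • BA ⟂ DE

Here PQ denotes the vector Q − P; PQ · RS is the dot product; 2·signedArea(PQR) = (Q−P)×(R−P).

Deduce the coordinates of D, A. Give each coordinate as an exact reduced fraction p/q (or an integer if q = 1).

A = (-12308/3137, 24204/3137)
D = (-20/3, 23/3)

1. D_x = -20/3  [D divides BC with BD:DC = 1/3:2/3]
2. D_y = 23/3  [D divides BC with BD:DC = 1/3:2/3]
   → D = (-20/3, 23/3)
3. A_x = -12308/3137  [D, E, A are collinear ∩ BA ⟂ DE]
4. A_y = 24204/3137  [D, E, A are collinear ∩ BA ⟂ DE]
   → A = (-12308/3137, 24204/3137)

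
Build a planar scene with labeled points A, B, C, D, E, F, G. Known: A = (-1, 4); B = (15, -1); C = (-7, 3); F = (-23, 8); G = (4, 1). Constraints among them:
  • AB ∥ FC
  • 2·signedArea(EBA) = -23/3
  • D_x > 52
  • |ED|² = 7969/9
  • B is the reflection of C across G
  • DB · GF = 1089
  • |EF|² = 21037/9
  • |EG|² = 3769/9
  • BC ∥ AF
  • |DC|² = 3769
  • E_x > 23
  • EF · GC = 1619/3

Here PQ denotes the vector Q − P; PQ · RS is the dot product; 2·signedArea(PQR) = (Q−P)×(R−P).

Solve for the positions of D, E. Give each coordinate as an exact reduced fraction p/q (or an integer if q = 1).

1. D_x = 53  [line 27·x + -7·y + -1501 = 0 ∩ |DC|² = 3769]
2. D_y = -10  [line 27·x + -7·y + -1501 = 0 ∩ |DC|² = 3769]
   → D = (53, -10)
3. E_x = 24  [EF · GC = 1619/3 ∩ 2·signedArea(EBA) = -23/3]
4. E_y = -10/3  [EF · GC = 1619/3 ∩ 2·signedArea(EBA) = -23/3]
   → E = (24, -10/3)

D = (53, -10)
E = (24, -10/3)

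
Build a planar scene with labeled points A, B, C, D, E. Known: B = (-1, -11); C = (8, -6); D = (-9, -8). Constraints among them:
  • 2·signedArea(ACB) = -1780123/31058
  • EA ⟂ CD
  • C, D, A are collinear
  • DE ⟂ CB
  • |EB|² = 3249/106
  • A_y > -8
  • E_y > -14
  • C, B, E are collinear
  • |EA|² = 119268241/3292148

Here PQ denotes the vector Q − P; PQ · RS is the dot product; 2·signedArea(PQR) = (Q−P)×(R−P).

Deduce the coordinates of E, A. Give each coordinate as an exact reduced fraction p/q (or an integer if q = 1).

A = (-203209/31058, -119743/15529)
E = (-619/106, -1451/106)

1. E_x = -619/106  [C, B, E are collinear ∩ DE ⟂ CB]
2. E_y = -1451/106  [C, B, E are collinear ∩ DE ⟂ CB]
   → E = (-619/106, -1451/106)
3. A_x = -203209/31058  [C, D, A are collinear ∩ EA ⟂ CD]
4. A_y = -119743/15529  [C, D, A are collinear ∩ EA ⟂ CD]
   → A = (-203209/31058, -119743/15529)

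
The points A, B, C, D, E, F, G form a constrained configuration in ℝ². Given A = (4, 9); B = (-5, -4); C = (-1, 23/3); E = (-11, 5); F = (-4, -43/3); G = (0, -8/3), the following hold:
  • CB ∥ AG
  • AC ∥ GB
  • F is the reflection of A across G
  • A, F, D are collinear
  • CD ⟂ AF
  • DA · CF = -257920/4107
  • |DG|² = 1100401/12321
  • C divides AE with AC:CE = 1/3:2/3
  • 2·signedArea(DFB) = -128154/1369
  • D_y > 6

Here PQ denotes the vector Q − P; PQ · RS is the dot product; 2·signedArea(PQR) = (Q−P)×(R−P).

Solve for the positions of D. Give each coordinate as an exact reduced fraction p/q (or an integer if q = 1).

D = (4196/1369, 25763/4107)

1. D_x = 4196/1369  [A, F, D are collinear ∩ CD ⟂ AF]
2. D_y = 25763/4107  [A, F, D are collinear ∩ CD ⟂ AF]
   → D = (4196/1369, 25763/4107)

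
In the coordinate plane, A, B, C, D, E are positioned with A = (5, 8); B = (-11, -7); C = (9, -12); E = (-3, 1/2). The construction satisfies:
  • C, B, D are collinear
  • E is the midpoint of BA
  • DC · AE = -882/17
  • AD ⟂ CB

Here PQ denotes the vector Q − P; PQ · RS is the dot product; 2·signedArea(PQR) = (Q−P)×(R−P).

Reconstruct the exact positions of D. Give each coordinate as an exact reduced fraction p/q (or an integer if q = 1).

1. D_x = 9/17  [C, B, D are collinear ∩ AD ⟂ CB]
2. D_y = -168/17  [C, B, D are collinear ∩ AD ⟂ CB]
   → D = (9/17, -168/17)

D = (9/17, -168/17)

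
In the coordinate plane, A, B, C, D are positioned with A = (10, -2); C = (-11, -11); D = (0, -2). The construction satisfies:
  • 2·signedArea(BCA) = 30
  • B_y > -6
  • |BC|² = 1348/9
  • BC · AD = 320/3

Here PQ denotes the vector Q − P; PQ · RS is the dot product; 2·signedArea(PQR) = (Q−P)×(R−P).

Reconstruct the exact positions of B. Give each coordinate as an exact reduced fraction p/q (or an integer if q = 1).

1. B_x = -1/3  [2·signedArea(BCA) = 30 ∩ BC · AD = 320/3]
2. B_y = -5  [2·signedArea(BCA) = 30 ∩ BC · AD = 320/3]
   → B = (-1/3, -5)

B = (-1/3, -5)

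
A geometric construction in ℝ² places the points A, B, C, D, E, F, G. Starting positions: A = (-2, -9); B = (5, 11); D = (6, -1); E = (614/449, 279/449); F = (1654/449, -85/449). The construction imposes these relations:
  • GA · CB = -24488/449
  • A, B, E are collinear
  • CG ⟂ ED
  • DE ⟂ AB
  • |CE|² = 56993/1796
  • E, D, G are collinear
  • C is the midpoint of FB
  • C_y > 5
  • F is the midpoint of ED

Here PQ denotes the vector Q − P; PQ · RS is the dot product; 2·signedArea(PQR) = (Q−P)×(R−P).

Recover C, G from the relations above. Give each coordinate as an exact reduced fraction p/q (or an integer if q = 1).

1. C_x = 3899/898  [C is the midpoint of FB]
2. C_y = 2427/449  [C is the midpoint of FB]
   → C = (3899/898, 2427/449)
3. G_x = 1134/449  [E, D, G are collinear ∩ CG ⟂ ED]
4. G_y = 97/449  [E, D, G are collinear ∩ CG ⟂ ED]
   → G = (1134/449, 97/449)

C = (3899/898, 2427/449)
G = (1134/449, 97/449)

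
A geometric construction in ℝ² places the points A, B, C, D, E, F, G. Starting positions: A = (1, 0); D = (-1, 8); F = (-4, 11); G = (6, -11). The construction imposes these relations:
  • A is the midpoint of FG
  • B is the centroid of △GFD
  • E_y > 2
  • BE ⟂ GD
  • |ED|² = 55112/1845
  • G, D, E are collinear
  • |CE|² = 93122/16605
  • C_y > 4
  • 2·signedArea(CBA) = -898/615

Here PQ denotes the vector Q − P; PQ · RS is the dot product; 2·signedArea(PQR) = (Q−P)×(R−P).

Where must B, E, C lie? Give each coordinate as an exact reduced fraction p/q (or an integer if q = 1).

B = (1/3, 8/3)
C = (-1298/1845, 8531/1845)
E = (547/615, 1766/615)

1. B_x = 1/3  [B is the centroid of △GFD]
2. B_y = 8/3  [B is the centroid of △GFD]
   → B = (1/3, 8/3)
3. E_x = 547/615  [G, D, E are collinear ∩ BE ⟂ GD]
4. E_y = 1766/615  [G, D, E are collinear ∩ BE ⟂ GD]
   → E = (547/615, 1766/615)
5. C_x = -1298/1845  [line 8/3·x + 2/3·y + -742/615 = 0 ∩ |CE|² = 93122/16605]
6. C_y = 8531/1845  [line 8/3·x + 2/3·y + -742/615 = 0 ∩ |CE|² = 93122/16605]
   → C = (-1298/1845, 8531/1845)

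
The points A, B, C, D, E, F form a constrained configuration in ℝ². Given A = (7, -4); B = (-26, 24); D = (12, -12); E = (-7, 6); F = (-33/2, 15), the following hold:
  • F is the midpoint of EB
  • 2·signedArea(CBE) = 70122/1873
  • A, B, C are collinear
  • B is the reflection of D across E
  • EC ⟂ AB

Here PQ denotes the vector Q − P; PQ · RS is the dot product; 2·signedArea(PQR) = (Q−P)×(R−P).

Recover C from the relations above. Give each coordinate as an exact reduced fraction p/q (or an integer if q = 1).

C = (-11375/1873, 13284/1873)

1. C_x = -11375/1873  [A, B, C are collinear ∩ EC ⟂ AB]
2. C_y = 13284/1873  [A, B, C are collinear ∩ EC ⟂ AB]
   → C = (-11375/1873, 13284/1873)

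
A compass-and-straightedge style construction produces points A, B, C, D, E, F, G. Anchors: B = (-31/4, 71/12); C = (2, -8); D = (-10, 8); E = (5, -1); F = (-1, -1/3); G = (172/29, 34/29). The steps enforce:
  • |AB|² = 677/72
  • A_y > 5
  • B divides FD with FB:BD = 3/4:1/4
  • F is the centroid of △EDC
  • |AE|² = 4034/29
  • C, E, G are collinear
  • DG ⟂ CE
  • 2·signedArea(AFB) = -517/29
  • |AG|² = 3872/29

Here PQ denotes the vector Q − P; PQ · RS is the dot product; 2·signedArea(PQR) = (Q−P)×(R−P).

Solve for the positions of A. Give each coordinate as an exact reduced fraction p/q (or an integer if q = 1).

1. A_x = -136/29  [line -25/4·x + -27/4·y + 541/58 = 0 ∩ |AE|² = 4034/29]
2. A_y = 166/29  [line -25/4·x + -27/4·y + 541/58 = 0 ∩ |AE|² = 4034/29]
   → A = (-136/29, 166/29)

A = (-136/29, 166/29)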